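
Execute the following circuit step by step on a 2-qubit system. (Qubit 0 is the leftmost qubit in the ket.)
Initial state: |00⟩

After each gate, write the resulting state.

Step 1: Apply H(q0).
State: 1/√2|00⟩ + 1/√2|10⟩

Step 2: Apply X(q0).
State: 1/√2|00⟩ + 1/√2|10⟩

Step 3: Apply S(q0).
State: 1/√2|00⟩ + (1/√2)i|10⟩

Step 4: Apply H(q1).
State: 1/2|00⟩ + 1/2|01⟩ + (1/2)i|10⟩ + (1/2)i|11⟩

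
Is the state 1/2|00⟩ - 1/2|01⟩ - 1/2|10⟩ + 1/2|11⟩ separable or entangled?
Separable

Writing the state as a|00⟩ + b|01⟩ + c|10⟩ + d|11⟩, it is a product state iff ad − bc = 0.
Here (a, b, c, d) = (1/2, -1/2, -1/2, 1/2): ad − bc = (1/2)(1/2) − (-1/2)(-1/2) = 0, so the state is separable.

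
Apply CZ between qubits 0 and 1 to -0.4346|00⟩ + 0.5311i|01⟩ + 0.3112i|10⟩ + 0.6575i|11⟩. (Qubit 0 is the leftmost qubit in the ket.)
-0.4346|00⟩ + 0.5311i|01⟩ + 0.3112i|10⟩ - 0.6575i|11⟩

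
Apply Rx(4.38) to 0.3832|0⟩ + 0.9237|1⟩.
(-0.2224 - 0.7522i)|0⟩ + (-0.5361 - 0.3121i)|1⟩

Rx(4.38) = [[cos(θ/2), −i·sin(θ/2)], [−i·sin(θ/2), cos(θ/2)]]; θ = 4.38, cos(θ/2) ≈ -0.580387, sin(θ/2) ≈ 0.814341.
With a = amp(|0⟩) = 0.3832 and b = amp(|1⟩) = 0.9237:
new amp(|0⟩) = (-0.580387)·a + (-0.814341i)·b = (-0.2224 - 0.7522i)
new amp(|1⟩) = (-0.814341i)·a + (-0.580387)·b = (-0.5361 - 0.3121i)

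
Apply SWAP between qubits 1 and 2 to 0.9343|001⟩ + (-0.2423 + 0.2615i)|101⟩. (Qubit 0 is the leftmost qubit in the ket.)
0.9343|010⟩ + (-0.2423 + 0.2615i)|110⟩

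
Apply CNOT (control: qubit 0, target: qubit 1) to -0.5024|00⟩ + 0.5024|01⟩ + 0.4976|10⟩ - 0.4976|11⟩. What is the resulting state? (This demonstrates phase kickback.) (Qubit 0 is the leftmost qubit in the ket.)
-0.5024|00⟩ + 0.5024|01⟩ - 0.4976|10⟩ + 0.4976|11⟩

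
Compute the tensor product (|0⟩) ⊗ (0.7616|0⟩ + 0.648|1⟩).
0.7616|00⟩ + 0.648|01⟩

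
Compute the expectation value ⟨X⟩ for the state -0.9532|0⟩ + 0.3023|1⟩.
-0.5763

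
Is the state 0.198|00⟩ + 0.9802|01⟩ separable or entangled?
Separable

Writing the state as a|00⟩ + b|01⟩ + c|10⟩ + d|11⟩, it is a product state iff ad − bc = 0.
Here (a, b, c, d) = (0.198, 0.9802, 0, 0): ad − bc = (0.198)(0) − (0.9802)(0) = 0, so the state is separable.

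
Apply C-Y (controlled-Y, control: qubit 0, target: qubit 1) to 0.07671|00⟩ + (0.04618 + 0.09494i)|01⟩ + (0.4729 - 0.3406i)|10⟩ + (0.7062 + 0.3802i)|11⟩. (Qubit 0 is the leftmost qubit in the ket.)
0.07671|00⟩ + (0.04618 + 0.09494i)|01⟩ + (0.3802 - 0.7062i)|10⟩ + (0.3406 + 0.4729i)|11⟩

C-Y leaves the control-|0⟩ kets |00⟩, |01⟩ unchanged and applies Y to qubit 1 on the control-|1⟩ pair (|10⟩, |11⟩).
Y = [[0, -i], [i, 0]].
With a = amp(|10⟩) = (0.4729 - 0.3406i) and b = amp(|11⟩) = (0.7062 + 0.3802i):
new amp(|10⟩) = (-i)·b = (0.3802 - 0.7062i)
new amp(|11⟩) = (i)·a = (0.3406 + 0.4729i)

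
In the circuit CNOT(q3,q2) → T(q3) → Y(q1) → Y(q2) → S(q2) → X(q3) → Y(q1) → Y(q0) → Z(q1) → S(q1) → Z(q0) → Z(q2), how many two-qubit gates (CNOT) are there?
1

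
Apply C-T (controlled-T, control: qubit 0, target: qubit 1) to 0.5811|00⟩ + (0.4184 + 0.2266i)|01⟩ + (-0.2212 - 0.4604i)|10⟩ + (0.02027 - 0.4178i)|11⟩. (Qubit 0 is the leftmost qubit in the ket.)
0.5811|00⟩ + (0.4184 + 0.2266i)|01⟩ + (-0.2212 - 0.4604i)|10⟩ + (0.3098 - 0.2811i)|11⟩

C-T leaves the control-|0⟩ kets |00⟩, |01⟩ unchanged and applies T to qubit 1 on the control-|1⟩ pair (|10⟩, |11⟩).
T = [[1, 0], [0, (1/√2 + (1/√2)i)]].
With a = amp(|10⟩) = (-0.2212 - 0.4604i) and b = amp(|11⟩) = (0.02027 - 0.4178i):
new amp(|10⟩) = (1)·a = (-0.2212 - 0.4604i)
new amp(|11⟩) = (1/√2 + (1/√2)i)·b = (0.3098 - 0.2811i)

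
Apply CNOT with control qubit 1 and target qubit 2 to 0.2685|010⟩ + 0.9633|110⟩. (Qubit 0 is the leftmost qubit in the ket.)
0.2685|011⟩ + 0.9633|111⟩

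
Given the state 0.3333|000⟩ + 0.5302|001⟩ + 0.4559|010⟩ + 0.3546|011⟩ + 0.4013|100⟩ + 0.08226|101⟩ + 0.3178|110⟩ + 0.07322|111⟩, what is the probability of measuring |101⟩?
0.006767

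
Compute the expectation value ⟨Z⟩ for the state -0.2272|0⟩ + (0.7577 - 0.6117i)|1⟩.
-0.8967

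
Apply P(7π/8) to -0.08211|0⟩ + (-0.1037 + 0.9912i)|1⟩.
-0.08211|0⟩ + (-0.2835 - 0.9554i)|1⟩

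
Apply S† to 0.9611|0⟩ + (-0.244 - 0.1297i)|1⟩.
0.9611|0⟩ + (-0.1297 + 0.244i)|1⟩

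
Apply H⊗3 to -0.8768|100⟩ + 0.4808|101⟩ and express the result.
-0.14|000⟩ - 0.48|001⟩ - 0.14|010⟩ - 0.48|011⟩ + 0.14|100⟩ + 0.48|101⟩ + 0.14|110⟩ + 0.48|111⟩

H⊗3 gives amp(|y⟩) = (1/2√2) Σ_x (−1)^(x·y) amp(|x⟩), where x·y is the number of positions in which both x and y have a 1.
|000⟩: (-0.8768 + 0.4808)/(2√2) = -0.14
|001⟩: (-0.8768 - 0.4808)/(2√2) = -0.48
|010⟩: (-0.8768 + 0.4808)/(2√2) = -0.14
|011⟩: (-0.8768 - 0.4808)/(2√2) = -0.48
|100⟩: (0.8768 - 0.4808)/(2√2) = 0.14
|101⟩: (0.8768 + 0.4808)/(2√2) = 0.48
|110⟩: (0.8768 - 0.4808)/(2√2) = 0.14
|111⟩: (0.8768 + 0.4808)/(2√2) = 0.48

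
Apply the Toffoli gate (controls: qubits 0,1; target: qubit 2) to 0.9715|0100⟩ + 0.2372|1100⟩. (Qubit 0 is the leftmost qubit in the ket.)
0.9715|0100⟩ + 0.2372|1110⟩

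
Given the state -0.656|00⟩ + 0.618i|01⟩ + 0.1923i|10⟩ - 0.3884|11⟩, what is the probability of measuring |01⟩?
0.3819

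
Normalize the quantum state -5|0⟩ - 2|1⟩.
-0.9285|0⟩ - 0.3714|1⟩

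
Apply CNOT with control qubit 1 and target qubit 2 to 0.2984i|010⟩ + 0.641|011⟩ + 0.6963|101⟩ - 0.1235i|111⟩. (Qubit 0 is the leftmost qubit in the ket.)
0.641|010⟩ + 0.2984i|011⟩ + 0.6963|101⟩ - 0.1235i|110⟩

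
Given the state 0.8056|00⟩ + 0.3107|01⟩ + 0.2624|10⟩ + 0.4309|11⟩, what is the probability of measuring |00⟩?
0.649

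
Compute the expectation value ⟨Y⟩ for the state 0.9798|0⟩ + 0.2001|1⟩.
0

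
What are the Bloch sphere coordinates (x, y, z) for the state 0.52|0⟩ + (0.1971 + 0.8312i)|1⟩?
(0.205, 0.8644, -0.4593)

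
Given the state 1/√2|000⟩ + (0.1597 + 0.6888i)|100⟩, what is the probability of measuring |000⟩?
1/2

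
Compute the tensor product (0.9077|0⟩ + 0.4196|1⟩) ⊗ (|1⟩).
0.9077|01⟩ + 0.4196|11⟩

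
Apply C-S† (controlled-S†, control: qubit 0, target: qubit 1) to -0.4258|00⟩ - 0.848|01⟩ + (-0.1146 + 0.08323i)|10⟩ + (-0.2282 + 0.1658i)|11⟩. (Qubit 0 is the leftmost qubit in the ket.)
-0.4258|00⟩ - 0.848|01⟩ + (-0.1146 + 0.08323i)|10⟩ + (0.1658 + 0.2282i)|11⟩

C-S† leaves the control-|0⟩ kets |00⟩, |01⟩ unchanged and applies S† to qubit 1 on the control-|1⟩ pair (|10⟩, |11⟩).
S† = [[1, 0], [0, -i]].
With a = amp(|10⟩) = (-0.1146 + 0.08323i) and b = amp(|11⟩) = (-0.2282 + 0.1658i):
new amp(|10⟩) = (1)·a = (-0.1146 + 0.08323i)
new amp(|11⟩) = (-i)·b = (0.1658 + 0.2282i)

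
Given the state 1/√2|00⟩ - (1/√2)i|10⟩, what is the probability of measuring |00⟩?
1/2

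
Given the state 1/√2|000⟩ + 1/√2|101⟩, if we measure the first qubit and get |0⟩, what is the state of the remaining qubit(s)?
|00⟩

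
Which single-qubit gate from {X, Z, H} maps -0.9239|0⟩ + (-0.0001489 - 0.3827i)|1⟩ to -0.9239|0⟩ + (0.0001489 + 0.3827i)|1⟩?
Z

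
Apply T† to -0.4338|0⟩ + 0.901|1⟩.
-0.4338|0⟩ + (0.6371 - 0.6371i)|1⟩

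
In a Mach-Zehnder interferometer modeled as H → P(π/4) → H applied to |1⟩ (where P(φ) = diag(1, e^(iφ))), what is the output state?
(0.1464 - (1/√8)i)|0⟩ + (0.8536 + (1/√8)i)|1⟩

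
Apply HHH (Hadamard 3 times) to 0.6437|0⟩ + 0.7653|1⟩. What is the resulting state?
0.9963|0⟩ - 0.08598|1⟩

H² = I, so H^3 = H: a single Hadamard. With (a, b) = (0.6437, 0.7653), H gives ((a + b)/√2, (a − b)/√2) = (0.9963, -0.08598).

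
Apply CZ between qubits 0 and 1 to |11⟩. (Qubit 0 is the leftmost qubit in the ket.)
-|11⟩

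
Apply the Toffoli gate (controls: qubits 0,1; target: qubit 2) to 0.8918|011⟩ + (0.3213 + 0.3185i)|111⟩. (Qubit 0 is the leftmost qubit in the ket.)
0.8918|011⟩ + (0.3213 + 0.3185i)|110⟩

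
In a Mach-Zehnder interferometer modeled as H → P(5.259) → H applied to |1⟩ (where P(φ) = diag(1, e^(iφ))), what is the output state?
(0.2401 + 0.4271i)|0⟩ + (0.7599 - 0.4271i)|1⟩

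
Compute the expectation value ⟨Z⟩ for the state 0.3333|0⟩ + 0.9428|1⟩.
-0.7778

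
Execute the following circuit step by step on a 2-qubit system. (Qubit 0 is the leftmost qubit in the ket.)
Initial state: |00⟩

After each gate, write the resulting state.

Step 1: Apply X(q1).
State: |01⟩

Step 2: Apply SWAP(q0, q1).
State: |10⟩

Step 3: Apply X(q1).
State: |11⟩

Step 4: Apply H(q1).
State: 1/√2|10⟩ - 1/√2|11⟩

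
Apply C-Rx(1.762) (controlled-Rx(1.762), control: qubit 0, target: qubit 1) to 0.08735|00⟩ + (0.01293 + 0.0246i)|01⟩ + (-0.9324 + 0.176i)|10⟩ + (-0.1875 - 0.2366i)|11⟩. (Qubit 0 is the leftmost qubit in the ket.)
0.08735|00⟩ + (0.01293 + 0.0246i)|01⟩ + (-0.7759 + 0.2566i)|10⟩ + (0.01644 + 0.5687i)|11⟩

C-Rx(1.762) leaves the control-|0⟩ kets |00⟩, |01⟩ unchanged and applies Rx(1.762) to qubit 1 on the control-|1⟩ pair (|10⟩, |11⟩).
Rx(1.762) = [[cos(θ/2), −i·sin(θ/2)], [−i·sin(θ/2), cos(θ/2)]]; θ = 1.762, cos(θ/2) ≈ 0.63638, sin(θ/2) ≈ 0.771376.
With a = amp(|10⟩) = (-0.9324 + 0.176i) and b = amp(|11⟩) = (-0.1875 - 0.2366i):
new amp(|10⟩) = (0.63638)·a + (-0.771376i)·b = (-0.7759 + 0.2566i)
new amp(|11⟩) = (-0.771376i)·a + (0.63638)·b = (0.01644 + 0.5687i)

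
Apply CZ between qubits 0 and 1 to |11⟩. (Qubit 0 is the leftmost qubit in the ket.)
-|11⟩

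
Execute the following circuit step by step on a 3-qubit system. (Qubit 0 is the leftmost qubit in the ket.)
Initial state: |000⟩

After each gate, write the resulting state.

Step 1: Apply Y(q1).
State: i|010⟩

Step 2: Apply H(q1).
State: (1/√2)i|000⟩ - (1/√2)i|010⟩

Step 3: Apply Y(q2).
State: -1/√2|001⟩ + 1/√2|011⟩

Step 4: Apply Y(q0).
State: -(1/√2)i|101⟩ + (1/√2)i|111⟩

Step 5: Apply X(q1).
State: (1/√2)i|101⟩ - (1/√2)i|111⟩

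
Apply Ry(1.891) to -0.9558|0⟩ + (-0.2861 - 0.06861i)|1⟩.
(-0.3275 + 0.05563i)|0⟩ + (-0.9424 - 0.04016i)|1⟩

Ry(1.891) = [[cos(θ/2), −sin(θ/2)], [sin(θ/2), cos(θ/2)]]; θ = 1.891, cos(θ/2) ≈ 0.585338, sin(θ/2) ≈ 0.81079.
With a = amp(|0⟩) = -0.9558 and b = amp(|1⟩) = (-0.2861 - 0.06861i):
new amp(|0⟩) = (0.585338)·a + (-0.81079)·b = (-0.3275 + 0.05563i)
new amp(|1⟩) = (0.81079)·a + (0.585338)·b = (-0.9424 - 0.04016i)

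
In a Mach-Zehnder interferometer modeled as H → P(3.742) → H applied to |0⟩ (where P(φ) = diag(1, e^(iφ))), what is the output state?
(0.08745 - 0.2825i)|0⟩ + (0.9126 + 0.2825i)|1⟩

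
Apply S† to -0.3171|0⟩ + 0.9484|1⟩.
-0.3171|0⟩ - 0.9484i|1⟩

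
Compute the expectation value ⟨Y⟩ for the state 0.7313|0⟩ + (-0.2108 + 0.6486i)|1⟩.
0.9486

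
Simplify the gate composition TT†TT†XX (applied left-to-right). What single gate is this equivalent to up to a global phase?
I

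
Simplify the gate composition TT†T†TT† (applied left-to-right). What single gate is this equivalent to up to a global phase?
T†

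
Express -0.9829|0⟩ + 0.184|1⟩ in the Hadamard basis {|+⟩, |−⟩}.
-0.5649|+⟩ - 0.8251|−⟩

With |ψ⟩ = α|0⟩ + β|1⟩, the Hadamard-basis coefficients are ⟨+|ψ⟩ = (α + β)/√2 and ⟨−|ψ⟩ = (α − β)/√2.
Here α = -0.9829, β = 0.184: (α + β)/√2 = -0.5649, (α − β)/√2 = -0.8251.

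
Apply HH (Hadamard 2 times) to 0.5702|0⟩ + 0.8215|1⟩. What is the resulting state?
0.5702|0⟩ + 0.8215|1⟩

H² = I, so an even number of Hadamards cancels: H^2 = I and the state is unchanged.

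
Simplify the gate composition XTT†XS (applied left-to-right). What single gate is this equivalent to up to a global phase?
S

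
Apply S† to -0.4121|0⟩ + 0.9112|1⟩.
-0.4121|0⟩ - 0.9112i|1⟩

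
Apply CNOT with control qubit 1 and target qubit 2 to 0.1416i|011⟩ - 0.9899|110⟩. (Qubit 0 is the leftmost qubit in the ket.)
0.1416i|010⟩ - 0.9899|111⟩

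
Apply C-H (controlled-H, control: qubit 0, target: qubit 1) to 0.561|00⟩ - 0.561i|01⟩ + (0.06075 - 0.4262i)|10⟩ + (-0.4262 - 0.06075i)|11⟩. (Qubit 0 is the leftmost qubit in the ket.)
0.561|00⟩ - 0.561i|01⟩ + (-0.2584 - 0.3443i)|10⟩ + (0.3443 - 0.2584i)|11⟩

C-H leaves the control-|0⟩ kets |00⟩, |01⟩ unchanged and applies H to qubit 1 on the control-|1⟩ pair (|10⟩, |11⟩).
H = [[1/√2, 1/√2], [1/√2, -1/√2]].
With a = amp(|10⟩) = (0.06075 - 0.4262i) and b = amp(|11⟩) = (-0.4262 - 0.06075i):
new amp(|10⟩) = (1/√2)·a + (1/√2)·b = (-0.2584 - 0.3443i)
new amp(|11⟩) = (1/√2)·a + (-1/√2)·b = (0.3443 - 0.2584i)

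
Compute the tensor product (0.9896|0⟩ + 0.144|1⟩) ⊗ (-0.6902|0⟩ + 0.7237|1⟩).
-0.683|00⟩ + 0.7162|01⟩ - 0.09939|10⟩ + 0.1042|11⟩

amp(|b₁b₂…⟩) = product of the factor amplitudes for bits b₁, b₂, …; only kets whose every factor amplitude is nonzero survive.
|00⟩: (0.9896)(-0.6902) = -0.683
|01⟩: (0.9896)(0.7237) = 0.7162
|10⟩: (0.144)(-0.6902) = -0.09939
|11⟩: (0.144)(0.7237) = 0.1042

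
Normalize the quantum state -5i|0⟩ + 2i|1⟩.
-0.9285i|0⟩ + 0.3714i|1⟩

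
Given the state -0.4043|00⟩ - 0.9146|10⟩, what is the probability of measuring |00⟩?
0.1635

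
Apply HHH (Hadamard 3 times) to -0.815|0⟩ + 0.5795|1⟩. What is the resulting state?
-0.1665|0⟩ - 0.9861|1⟩

H² = I, so H^3 = H: a single Hadamard. With (a, b) = (-0.815, 0.5795), H gives ((a + b)/√2, (a − b)/√2) = (-0.1665, -0.9861).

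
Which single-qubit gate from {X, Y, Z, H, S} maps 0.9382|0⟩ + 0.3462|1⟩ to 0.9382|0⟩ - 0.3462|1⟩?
Z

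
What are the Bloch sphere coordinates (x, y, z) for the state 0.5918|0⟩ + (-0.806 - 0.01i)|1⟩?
(-0.954, -0.01184, -0.2995)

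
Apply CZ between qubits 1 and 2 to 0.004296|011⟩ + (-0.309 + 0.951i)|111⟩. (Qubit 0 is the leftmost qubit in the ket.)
-0.004296|011⟩ + (0.309 - 0.951i)|111⟩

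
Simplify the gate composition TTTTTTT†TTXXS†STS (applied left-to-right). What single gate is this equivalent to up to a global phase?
S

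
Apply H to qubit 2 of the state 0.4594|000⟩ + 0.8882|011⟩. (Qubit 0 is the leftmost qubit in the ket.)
0.3248|000⟩ + 0.3248|001⟩ + 0.6281|010⟩ - 0.6281|011⟩

H on qubit 2 mixes each pair of kets that differ only in qubit 2: amplitudes (a, b) of (|…0…⟩, |…1…⟩) become ((a + b)/√2, (a − b)/√2). Kets absent from the input have amplitude 0.
(|000⟩, |001⟩): (a, b) = (0.4594, 0) → (0.3248, 0.3248)
(|010⟩, |011⟩): (a, b) = (0, 0.8882) → (0.6281, -0.6281)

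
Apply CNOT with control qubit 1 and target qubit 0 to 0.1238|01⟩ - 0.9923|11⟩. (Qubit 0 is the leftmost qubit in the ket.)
-0.9923|01⟩ + 0.1238|11⟩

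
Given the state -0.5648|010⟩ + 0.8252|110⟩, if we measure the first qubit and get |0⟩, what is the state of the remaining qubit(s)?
-|10⟩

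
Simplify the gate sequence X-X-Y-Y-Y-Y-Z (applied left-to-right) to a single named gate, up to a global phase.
Z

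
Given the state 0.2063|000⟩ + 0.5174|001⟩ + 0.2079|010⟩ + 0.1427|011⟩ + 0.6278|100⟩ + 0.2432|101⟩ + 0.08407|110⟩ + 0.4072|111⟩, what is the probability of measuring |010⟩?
0.04322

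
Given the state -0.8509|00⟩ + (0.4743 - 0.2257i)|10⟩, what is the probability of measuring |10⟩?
0.2759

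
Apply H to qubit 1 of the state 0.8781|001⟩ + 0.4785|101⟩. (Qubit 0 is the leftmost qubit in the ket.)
0.6209|001⟩ + 0.6209|011⟩ + 0.3384|101⟩ + 0.3384|111⟩

H on qubit 1 mixes each pair of kets that differ only in qubit 1: amplitudes (a, b) of (|…0…⟩, |…1…⟩) become ((a + b)/√2, (a − b)/√2). Kets absent from the input have amplitude 0.
(|001⟩, |011⟩): (a, b) = (0.8781, 0) → (0.6209, 0.6209)
(|101⟩, |111⟩): (a, b) = (0.4785, 0) → (0.3384, 0.3384)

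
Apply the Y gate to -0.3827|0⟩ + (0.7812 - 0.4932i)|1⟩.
(-0.4932 - 0.7812i)|0⟩ - 0.3827i|1⟩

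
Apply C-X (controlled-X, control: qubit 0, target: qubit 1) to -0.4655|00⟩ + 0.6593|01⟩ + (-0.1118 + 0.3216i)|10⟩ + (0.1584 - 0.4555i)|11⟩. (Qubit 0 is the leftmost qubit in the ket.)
-0.4655|00⟩ + 0.6593|01⟩ + (0.1584 - 0.4555i)|10⟩ + (-0.1118 + 0.3216i)|11⟩

C-X leaves the control-|0⟩ kets |00⟩, |01⟩ unchanged and applies X to qubit 1 on the control-|1⟩ pair (|10⟩, |11⟩).
X = [[0, 1], [1, 0]].
With a = amp(|10⟩) = (-0.1118 + 0.3216i) and b = amp(|11⟩) = (0.1584 - 0.4555i):
new amp(|10⟩) = (1)·b = (0.1584 - 0.4555i)
new amp(|11⟩) = (1)·a = (-0.1118 + 0.3216i)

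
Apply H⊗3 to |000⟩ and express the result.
1/√8|000⟩ + 1/√8|001⟩ + 1/√8|010⟩ + 1/√8|011⟩ + 1/√8|100⟩ + 1/√8|101⟩ + 1/√8|110⟩ + 1/√8|111⟩

H⊗3 gives amp(|y⟩) = (1/2√2) Σ_x (−1)^(x·y) amp(|x⟩), where x·y is the number of positions in which both x and y have a 1.
|000⟩: (1)/(2√2) = 1/√8
|001⟩: (1)/(2√2) = 1/√8
|010⟩: (1)/(2√2) = 1/√8
|011⟩: (1)/(2√2) = 1/√8
|100⟩: (1)/(2√2) = 1/√8
|101⟩: (1)/(2√2) = 1/√8
|110⟩: (1)/(2√2) = 1/√8
|111⟩: (1)/(2√2) = 1/√8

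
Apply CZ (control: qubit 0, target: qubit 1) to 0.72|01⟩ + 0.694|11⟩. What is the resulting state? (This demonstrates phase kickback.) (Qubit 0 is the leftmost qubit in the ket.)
0.72|01⟩ - 0.694|11⟩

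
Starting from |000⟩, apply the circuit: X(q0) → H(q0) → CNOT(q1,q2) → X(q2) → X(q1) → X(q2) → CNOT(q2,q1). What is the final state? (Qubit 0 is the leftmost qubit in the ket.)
1/√2|010⟩ - 1/√2|110⟩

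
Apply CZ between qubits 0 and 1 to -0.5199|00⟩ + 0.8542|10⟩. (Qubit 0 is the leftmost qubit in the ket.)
-0.5199|00⟩ + 0.8542|10⟩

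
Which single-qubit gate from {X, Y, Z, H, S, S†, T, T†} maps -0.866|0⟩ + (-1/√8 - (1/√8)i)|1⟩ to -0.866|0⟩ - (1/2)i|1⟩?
T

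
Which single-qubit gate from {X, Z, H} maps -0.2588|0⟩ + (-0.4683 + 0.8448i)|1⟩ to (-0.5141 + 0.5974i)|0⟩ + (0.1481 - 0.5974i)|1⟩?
H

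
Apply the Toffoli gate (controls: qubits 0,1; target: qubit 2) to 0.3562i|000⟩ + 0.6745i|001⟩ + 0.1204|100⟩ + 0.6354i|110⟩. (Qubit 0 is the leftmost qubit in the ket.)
0.3562i|000⟩ + 0.6745i|001⟩ + 0.1204|100⟩ + 0.6354i|111⟩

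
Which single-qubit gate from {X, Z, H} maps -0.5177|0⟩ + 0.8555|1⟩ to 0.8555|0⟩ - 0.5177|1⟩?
X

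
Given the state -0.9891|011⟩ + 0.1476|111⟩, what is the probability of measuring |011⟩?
0.9783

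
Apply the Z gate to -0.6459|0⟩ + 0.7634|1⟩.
-0.6459|0⟩ - 0.7634|1⟩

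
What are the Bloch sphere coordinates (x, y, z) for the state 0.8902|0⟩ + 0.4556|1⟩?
(0.8112, 0, 0.5849)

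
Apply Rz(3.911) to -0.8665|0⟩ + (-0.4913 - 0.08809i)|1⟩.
(0.3252 + 0.8032i)|0⟩ + (0.266 - 0.4223i)|1⟩

Rz(3.911) = [[e^(−iθ/2), 0], [0, e^(iθ/2)]] with e^(±iθ/2) = cos(θ/2) ± i·sin(θ/2); θ = 3.911, cos(θ/2) ≈ -0.375284, sin(θ/2) ≈ 0.92691.
With a = amp(|0⟩) = -0.8665 and b = amp(|1⟩) = (-0.4913 - 0.08809i):
new amp(|0⟩) = (-0.375284 - 0.92691i)·a = (0.3252 + 0.8032i)
new amp(|1⟩) = (-0.375284 + 0.92691i)·b = (0.266 - 0.4223i)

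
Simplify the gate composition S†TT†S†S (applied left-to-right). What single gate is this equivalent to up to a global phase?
S†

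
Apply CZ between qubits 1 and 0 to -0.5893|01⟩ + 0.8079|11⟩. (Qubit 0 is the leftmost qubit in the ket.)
-0.5893|01⟩ - 0.8079|11⟩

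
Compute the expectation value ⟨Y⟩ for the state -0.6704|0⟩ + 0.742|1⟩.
0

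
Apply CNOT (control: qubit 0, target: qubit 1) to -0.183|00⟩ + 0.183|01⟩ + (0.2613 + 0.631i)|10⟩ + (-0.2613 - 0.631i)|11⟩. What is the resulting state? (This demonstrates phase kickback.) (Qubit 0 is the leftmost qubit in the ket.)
-0.183|00⟩ + 0.183|01⟩ + (-0.2613 - 0.631i)|10⟩ + (0.2613 + 0.631i)|11⟩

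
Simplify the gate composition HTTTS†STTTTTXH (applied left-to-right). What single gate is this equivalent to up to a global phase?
Z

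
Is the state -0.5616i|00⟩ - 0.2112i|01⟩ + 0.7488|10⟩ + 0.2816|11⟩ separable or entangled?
Separable

Writing the state as a|00⟩ + b|01⟩ + c|10⟩ + d|11⟩, it is a product state iff ad − bc = 0.
Here (a, b, c, d) = (-0.5616i, -0.2112i, 0.7488, 0.2816): ad − bc = (-0.5616i)(0.2816) − (-0.2112i)(0.7488) = 0, so the state is separable.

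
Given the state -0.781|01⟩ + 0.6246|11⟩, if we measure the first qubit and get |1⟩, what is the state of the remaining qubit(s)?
|1⟩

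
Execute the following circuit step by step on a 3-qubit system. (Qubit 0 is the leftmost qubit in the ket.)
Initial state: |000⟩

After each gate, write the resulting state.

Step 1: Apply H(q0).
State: 1/√2|000⟩ + 1/√2|100⟩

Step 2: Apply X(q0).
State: 1/√2|000⟩ + 1/√2|100⟩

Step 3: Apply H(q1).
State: 1/2|000⟩ + 1/2|010⟩ + 1/2|100⟩ + 1/2|110⟩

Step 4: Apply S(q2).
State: 1/2|000⟩ + 1/2|010⟩ + 1/2|100⟩ + 1/2|110⟩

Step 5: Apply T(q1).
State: 1/2|000⟩ + (1/√8 + (1/√8)i)|010⟩ + 1/2|100⟩ + (1/√8 + (1/√8)i)|110⟩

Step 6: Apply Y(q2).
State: (1/2)i|001⟩ + (-1/√8 + (1/√8)i)|011⟩ + (1/2)i|101⟩ + (-1/√8 + (1/√8)i)|111⟩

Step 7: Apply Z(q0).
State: (1/2)i|001⟩ + (-1/√8 + (1/√8)i)|011⟩ - (1/2)i|101⟩ + (1/√8 - (1/√8)i)|111⟩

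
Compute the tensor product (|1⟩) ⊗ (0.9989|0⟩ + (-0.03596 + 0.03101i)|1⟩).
0.9989|10⟩ + (-0.03596 + 0.03101i)|11⟩

amp(|b₁b₂…⟩) = product of the factor amplitudes for bits b₁, b₂, …; only kets whose every factor amplitude is nonzero survive.
|10⟩: (1)(0.9989) = 0.9989
|11⟩: (1)(-0.03596 + 0.03101i) = (-0.03596 + 0.03101i)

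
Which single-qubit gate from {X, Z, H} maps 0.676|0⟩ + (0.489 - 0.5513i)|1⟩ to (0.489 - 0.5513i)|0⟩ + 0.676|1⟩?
X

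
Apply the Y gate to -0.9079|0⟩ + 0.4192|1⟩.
-0.4192i|0⟩ - 0.9079i|1⟩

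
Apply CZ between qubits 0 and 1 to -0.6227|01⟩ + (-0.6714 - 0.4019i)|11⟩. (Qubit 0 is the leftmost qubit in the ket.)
-0.6227|01⟩ + (0.6714 + 0.4019i)|11⟩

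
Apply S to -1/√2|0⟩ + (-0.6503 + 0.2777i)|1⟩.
-1/√2|0⟩ + (-0.2777 - 0.6503i)|1⟩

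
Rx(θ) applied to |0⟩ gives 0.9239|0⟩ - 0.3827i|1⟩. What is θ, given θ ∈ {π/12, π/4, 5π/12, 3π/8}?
π/4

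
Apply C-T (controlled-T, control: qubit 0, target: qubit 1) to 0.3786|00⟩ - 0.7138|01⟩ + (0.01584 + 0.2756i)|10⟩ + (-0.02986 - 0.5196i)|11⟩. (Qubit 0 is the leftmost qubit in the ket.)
0.3786|00⟩ - 0.7138|01⟩ + (0.01584 + 0.2756i)|10⟩ + (0.3463 - 0.3885i)|11⟩

C-T leaves the control-|0⟩ kets |00⟩, |01⟩ unchanged and applies T to qubit 1 on the control-|1⟩ pair (|10⟩, |11⟩).
T = [[1, 0], [0, (1/√2 + (1/√2)i)]].
With a = amp(|10⟩) = (0.01584 + 0.2756i) and b = amp(|11⟩) = (-0.02986 - 0.5196i):
new amp(|10⟩) = (1)·a = (0.01584 + 0.2756i)
new amp(|11⟩) = (1/√2 + (1/√2)i)·b = (0.3463 - 0.3885i)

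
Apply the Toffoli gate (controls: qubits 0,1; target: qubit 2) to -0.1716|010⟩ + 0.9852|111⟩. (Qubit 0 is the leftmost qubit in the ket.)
-0.1716|010⟩ + 0.9852|110⟩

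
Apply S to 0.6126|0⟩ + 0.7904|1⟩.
0.6126|0⟩ + 0.7904i|1⟩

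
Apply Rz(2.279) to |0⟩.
(0.418 - 0.9084i)|0⟩

Rz(2.279) = [[e^(−iθ/2), 0], [0, e^(iθ/2)]] with e^(±iθ/2) = cos(θ/2) ± i·sin(θ/2); θ = 2.279, cos(θ/2) ≈ 0.418049, sin(θ/2) ≈ 0.908425.
With a = amp(|0⟩) = 1 and b = amp(|1⟩) = 0:
new amp(|0⟩) = (0.418049 - 0.908425i)·a = (0.418 - 0.9084i)
new amp(|1⟩) = (0.418049 + 0.908425i)·b = 0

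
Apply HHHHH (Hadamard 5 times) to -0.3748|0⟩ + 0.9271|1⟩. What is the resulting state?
0.3905|0⟩ - 0.9206|1⟩

H² = I, so H^5 = H: a single Hadamard. With (a, b) = (-0.3748, 0.9271), H gives ((a + b)/√2, (a − b)/√2) = (0.3905, -0.9206).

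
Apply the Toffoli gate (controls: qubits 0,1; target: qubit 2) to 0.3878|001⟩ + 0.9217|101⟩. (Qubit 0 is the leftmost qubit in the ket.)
0.3878|001⟩ + 0.9217|101⟩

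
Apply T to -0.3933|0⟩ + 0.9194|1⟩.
-0.3933|0⟩ + (0.6501 + 0.6501i)|1⟩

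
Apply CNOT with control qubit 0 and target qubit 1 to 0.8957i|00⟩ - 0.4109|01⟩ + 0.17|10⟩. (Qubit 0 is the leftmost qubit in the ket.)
0.8957i|00⟩ - 0.4109|01⟩ + 0.17|11⟩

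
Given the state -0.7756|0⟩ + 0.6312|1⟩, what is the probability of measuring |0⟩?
0.6016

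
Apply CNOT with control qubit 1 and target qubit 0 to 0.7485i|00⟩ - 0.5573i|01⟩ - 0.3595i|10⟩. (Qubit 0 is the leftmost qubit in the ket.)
0.7485i|00⟩ - 0.3595i|10⟩ - 0.5573i|11⟩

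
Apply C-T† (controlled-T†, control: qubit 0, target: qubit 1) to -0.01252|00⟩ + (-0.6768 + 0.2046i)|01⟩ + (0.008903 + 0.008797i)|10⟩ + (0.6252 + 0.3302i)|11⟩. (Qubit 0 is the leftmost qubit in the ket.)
-0.01252|00⟩ + (-0.6768 + 0.2046i)|01⟩ + (0.008903 + 0.008797i)|10⟩ + (0.6756 - 0.2086i)|11⟩

C-T† leaves the control-|0⟩ kets |00⟩, |01⟩ unchanged and applies T† to qubit 1 on the control-|1⟩ pair (|10⟩, |11⟩).
T† = [[1, 0], [0, (1/√2 - (1/√2)i)]].
With a = amp(|10⟩) = (0.008903 + 0.008797i) and b = amp(|11⟩) = (0.6252 + 0.3302i):
new amp(|10⟩) = (1)·a = (0.008903 + 0.008797i)
new amp(|11⟩) = (1/√2 - (1/√2)i)·b = (0.6756 - 0.2086i)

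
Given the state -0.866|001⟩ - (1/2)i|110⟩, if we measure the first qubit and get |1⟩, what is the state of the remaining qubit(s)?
-i|10⟩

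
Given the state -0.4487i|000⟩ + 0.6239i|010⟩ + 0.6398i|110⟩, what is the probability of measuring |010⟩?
0.3893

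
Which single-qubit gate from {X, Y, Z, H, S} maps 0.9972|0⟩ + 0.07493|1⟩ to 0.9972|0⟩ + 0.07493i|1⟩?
S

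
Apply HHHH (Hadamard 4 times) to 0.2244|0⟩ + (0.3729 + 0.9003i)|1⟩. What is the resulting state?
0.2244|0⟩ + (0.3729 + 0.9003i)|1⟩

H² = I, so an even number of Hadamards cancels: H^4 = I and the state is unchanged.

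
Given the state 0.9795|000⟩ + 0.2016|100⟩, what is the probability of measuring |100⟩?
0.04064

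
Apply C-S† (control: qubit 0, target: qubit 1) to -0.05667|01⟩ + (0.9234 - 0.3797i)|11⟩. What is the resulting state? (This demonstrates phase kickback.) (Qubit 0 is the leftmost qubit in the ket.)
-0.05667|01⟩ + (-0.3797 - 0.9234i)|11⟩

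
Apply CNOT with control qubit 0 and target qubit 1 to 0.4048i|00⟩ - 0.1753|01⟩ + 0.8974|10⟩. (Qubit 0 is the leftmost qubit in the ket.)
0.4048i|00⟩ - 0.1753|01⟩ + 0.8974|11⟩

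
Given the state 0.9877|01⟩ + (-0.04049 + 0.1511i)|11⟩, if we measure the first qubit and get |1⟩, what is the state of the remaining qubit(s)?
(-0.2588 + 0.9659i)|1⟩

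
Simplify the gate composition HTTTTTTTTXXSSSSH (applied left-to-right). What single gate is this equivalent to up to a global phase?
I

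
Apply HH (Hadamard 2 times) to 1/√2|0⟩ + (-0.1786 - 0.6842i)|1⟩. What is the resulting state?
1/√2|0⟩ + (-0.1786 - 0.6842i)|1⟩

H² = I, so an even number of Hadamards cancels: H^2 = I and the state is unchanged.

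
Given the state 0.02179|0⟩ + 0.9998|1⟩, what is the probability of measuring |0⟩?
0.0004748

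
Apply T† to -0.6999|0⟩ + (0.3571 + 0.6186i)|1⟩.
-0.6999|0⟩ + (0.6899 + 0.1849i)|1⟩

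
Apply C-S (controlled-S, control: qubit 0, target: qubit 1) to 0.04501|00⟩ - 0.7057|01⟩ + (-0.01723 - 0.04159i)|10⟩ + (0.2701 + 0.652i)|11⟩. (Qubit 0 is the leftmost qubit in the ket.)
0.04501|00⟩ - 0.7057|01⟩ + (-0.01723 - 0.04159i)|10⟩ + (-0.652 + 0.2701i)|11⟩

C-S leaves the control-|0⟩ kets |00⟩, |01⟩ unchanged and applies S to qubit 1 on the control-|1⟩ pair (|10⟩, |11⟩).
S = [[1, 0], [0, i]].
With a = amp(|10⟩) = (-0.01723 - 0.04159i) and b = amp(|11⟩) = (0.2701 + 0.652i):
new amp(|10⟩) = (1)·a = (-0.01723 - 0.04159i)
new amp(|11⟩) = (i)·b = (-0.652 + 0.2701i)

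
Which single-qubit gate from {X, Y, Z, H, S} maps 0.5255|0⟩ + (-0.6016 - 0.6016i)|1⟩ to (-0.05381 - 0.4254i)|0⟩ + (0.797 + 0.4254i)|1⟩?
H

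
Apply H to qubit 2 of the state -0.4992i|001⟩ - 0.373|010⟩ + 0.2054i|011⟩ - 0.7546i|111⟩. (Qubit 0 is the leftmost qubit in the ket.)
-0.353i|000⟩ + 0.353i|001⟩ + (-0.2638 + 0.1452i)|010⟩ + (-0.2638 - 0.1452i)|011⟩ - 0.5336i|110⟩ + 0.5336i|111⟩

H on qubit 2 mixes each pair of kets that differ only in qubit 2: amplitudes (a, b) of (|…0…⟩, |…1…⟩) become ((a + b)/√2, (a − b)/√2). Kets absent from the input have amplitude 0.
(|000⟩, |001⟩): (a, b) = (0, -0.4992i) → (-0.353i, 0.353i)
(|010⟩, |011⟩): (a, b) = (-0.373, 0.2054i) → ((-0.2638 + 0.1452i), (-0.2638 - 0.1452i))
(|110⟩, |111⟩): (a, b) = (0, -0.7546i) → (-0.5336i, 0.5336i)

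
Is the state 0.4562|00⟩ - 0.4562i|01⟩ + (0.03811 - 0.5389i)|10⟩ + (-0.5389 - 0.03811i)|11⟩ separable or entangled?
Separable

Writing the state as a|00⟩ + b|01⟩ + c|10⟩ + d|11⟩, it is a product state iff ad − bc = 0.
Here (a, b, c, d) = (0.4562, -0.4562i, (0.03811 - 0.5389i), (-0.5389 - 0.03811i)): ad − bc = (0.4562)(-0.5389 - 0.03811i) − (-0.4562i)(0.03811 - 0.5389i) = 0, so the state is separable.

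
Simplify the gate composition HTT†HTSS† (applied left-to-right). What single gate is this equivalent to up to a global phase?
T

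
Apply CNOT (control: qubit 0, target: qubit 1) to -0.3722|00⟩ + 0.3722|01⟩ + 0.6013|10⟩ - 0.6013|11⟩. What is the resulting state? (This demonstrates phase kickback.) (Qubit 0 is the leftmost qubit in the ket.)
-0.3722|00⟩ + 0.3722|01⟩ - 0.6013|10⟩ + 0.6013|11⟩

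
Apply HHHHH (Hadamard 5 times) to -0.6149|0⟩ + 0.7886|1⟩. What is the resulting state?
0.1228|0⟩ - 0.9924|1⟩

H² = I, so H^5 = H: a single Hadamard. With (a, b) = (-0.6149, 0.7886), H gives ((a + b)/√2, (a − b)/√2) = (0.1228, -0.9924).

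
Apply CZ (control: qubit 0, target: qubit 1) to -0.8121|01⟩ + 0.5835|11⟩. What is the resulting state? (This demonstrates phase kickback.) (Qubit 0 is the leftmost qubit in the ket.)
-0.8121|01⟩ - 0.5835|11⟩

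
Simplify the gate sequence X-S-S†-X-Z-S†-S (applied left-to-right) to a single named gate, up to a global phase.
Z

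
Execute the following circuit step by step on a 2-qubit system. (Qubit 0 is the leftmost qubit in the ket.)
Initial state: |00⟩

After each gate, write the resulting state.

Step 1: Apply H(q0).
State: 1/√2|00⟩ + 1/√2|10⟩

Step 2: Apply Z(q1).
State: 1/√2|00⟩ + 1/√2|10⟩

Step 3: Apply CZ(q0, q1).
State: 1/√2|00⟩ + 1/√2|10⟩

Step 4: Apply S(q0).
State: 1/√2|00⟩ + (1/√2)i|10⟩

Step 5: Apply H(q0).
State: (1/2 + (1/2)i)|00⟩ + (1/2 - (1/2)i)|10⟩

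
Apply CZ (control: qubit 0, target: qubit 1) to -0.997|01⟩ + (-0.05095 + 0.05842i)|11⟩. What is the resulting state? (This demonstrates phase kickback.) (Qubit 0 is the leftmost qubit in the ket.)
-0.997|01⟩ + (0.05095 - 0.05842i)|11⟩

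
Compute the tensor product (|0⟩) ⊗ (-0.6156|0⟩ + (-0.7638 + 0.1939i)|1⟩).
-0.6156|00⟩ + (-0.7638 + 0.1939i)|01⟩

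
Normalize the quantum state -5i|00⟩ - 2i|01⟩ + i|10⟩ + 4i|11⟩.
-0.7372i|00⟩ - 0.2949i|01⟩ + 0.1474i|10⟩ + 0.5898i|11⟩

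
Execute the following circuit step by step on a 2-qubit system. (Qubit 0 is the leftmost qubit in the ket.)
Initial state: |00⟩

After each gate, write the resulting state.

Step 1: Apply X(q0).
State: |10⟩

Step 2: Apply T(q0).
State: (1/√2 + (1/√2)i)|10⟩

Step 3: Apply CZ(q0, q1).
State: (1/√2 + (1/√2)i)|10⟩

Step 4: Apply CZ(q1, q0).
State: (1/√2 + (1/√2)i)|10⟩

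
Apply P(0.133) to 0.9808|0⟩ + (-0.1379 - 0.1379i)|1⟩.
0.9808|0⟩ + (-0.1184 - 0.155i)|1⟩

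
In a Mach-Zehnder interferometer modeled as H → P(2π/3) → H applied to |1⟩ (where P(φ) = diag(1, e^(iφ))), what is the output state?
(0.75 - 0.433i)|0⟩ + (0.25 + 0.433i)|1⟩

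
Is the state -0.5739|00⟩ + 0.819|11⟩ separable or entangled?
Entangled

Writing the state as a|00⟩ + b|01⟩ + c|10⟩ + d|11⟩, it is a product state iff ad − bc = 0.
Here (a, b, c, d) = (-0.5739, 0, 0, 0.819): ad − bc = (-0.5739)(0.819) − (0)(0) = -0.47 ≠ 0, so the state is entangled.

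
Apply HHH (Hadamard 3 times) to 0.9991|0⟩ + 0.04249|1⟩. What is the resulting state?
0.7365|0⟩ + 0.6764|1⟩

H² = I, so H^3 = H: a single Hadamard. With (a, b) = (0.9991, 0.04249), H gives ((a + b)/√2, (a − b)/√2) = (0.7365, 0.6764).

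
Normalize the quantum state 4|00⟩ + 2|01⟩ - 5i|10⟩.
0.5963|00⟩ + 0.2981|01⟩ - 0.7454i|10⟩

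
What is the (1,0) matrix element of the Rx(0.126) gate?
-0.06296i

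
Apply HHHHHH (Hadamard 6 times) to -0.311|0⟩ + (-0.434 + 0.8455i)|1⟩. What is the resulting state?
-0.311|0⟩ + (-0.434 + 0.8455i)|1⟩

H² = I, so an even number of Hadamards cancels: H^6 = I and the state is unchanged.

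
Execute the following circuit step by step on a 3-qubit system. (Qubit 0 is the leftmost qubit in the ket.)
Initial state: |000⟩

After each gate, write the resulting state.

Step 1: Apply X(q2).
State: |001⟩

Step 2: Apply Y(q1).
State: i|011⟩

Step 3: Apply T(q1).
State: (-1/√2 + (1/√2)i)|011⟩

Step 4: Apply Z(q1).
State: (1/√2 - (1/√2)i)|011⟩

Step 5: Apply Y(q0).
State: (1/√2 + (1/√2)i)|111⟩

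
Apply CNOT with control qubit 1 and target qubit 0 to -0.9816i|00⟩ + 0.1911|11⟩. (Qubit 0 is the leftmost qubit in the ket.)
-0.9816i|00⟩ + 0.1911|01⟩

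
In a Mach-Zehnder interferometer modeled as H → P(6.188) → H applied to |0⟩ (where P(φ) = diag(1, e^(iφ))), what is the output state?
(0.9977 - 0.04752i)|0⟩ + (0.002263 + 0.04752i)|1⟩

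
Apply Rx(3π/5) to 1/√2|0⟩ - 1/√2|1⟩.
(0.4156 + 0.5721i)|0⟩ + (-0.4156 - 0.5721i)|1⟩

Rx(3π/5) = [[cos(θ/2), −i·sin(θ/2)], [−i·sin(θ/2), cos(θ/2)]]; θ = 3π/5, cos(θ/2) ≈ 0.587785, sin(θ/2) ≈ 0.809017.
With a = amp(|0⟩) = 1/√2 and b = amp(|1⟩) = -1/√2:
new amp(|0⟩) = (0.587785)·a + (-0.809017i)·b = (0.4156 + 0.5721i)
new amp(|1⟩) = (-0.809017i)·a + (0.587785)·b = (-0.4156 - 0.5721i)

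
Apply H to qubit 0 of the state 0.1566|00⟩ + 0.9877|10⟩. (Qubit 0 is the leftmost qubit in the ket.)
0.8091|00⟩ - 0.5877|10⟩

H on qubit 0 mixes each pair of kets that differ only in qubit 0: amplitudes (a, b) of (|…0…⟩, |…1…⟩) become ((a + b)/√2, (a − b)/√2). Kets absent from the input have amplitude 0.
(|00⟩, |10⟩): (a, b) = (0.1566, 0.9877) → (0.8091, -0.5877)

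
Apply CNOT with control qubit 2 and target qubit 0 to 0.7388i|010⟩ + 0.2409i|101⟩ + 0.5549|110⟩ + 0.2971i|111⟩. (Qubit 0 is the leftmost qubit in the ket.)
0.2409i|001⟩ + 0.7388i|010⟩ + 0.2971i|011⟩ + 0.5549|110⟩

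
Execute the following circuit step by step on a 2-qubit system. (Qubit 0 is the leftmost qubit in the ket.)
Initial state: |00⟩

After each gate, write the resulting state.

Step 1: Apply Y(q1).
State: i|01⟩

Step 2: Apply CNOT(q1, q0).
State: i|11⟩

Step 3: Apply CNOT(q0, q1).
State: i|10⟩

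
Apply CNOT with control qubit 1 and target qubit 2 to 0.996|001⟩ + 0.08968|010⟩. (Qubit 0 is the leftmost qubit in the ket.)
0.996|001⟩ + 0.08968|011⟩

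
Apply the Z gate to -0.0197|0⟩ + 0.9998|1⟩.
-0.0197|0⟩ - 0.9998|1⟩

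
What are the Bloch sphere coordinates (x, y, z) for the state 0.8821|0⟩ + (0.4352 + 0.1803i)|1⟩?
(0.7678, 0.3181, 0.5562)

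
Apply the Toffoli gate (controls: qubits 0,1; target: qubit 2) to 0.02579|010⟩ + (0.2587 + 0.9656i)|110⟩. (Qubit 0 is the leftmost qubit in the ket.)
0.02579|010⟩ + (0.2587 + 0.9656i)|111⟩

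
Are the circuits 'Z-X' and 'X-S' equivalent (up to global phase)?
No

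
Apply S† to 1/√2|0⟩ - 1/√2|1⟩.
1/√2|0⟩ + (1/√2)i|1⟩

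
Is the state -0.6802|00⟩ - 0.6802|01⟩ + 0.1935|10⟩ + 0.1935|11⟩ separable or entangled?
Separable

Writing the state as a|00⟩ + b|01⟩ + c|10⟩ + d|11⟩, it is a product state iff ad − bc = 0.
Here (a, b, c, d) = (-0.6802, -0.6802, 0.1935, 0.1935): ad − bc = (-0.6802)(0.1935) − (-0.6802)(0.1935) = 0, so the state is separable.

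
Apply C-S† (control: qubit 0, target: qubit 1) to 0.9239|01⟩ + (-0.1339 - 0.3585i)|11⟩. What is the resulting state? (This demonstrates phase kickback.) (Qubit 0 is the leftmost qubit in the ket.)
0.9239|01⟩ + (-0.3585 + 0.1339i)|11⟩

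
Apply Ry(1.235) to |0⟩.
0.8153|0⟩ + 0.579|1⟩

Ry(1.235) = [[cos(θ/2), −sin(θ/2)], [sin(θ/2), cos(θ/2)]]; θ = 1.235, cos(θ/2) ≈ 0.815328, sin(θ/2) ≈ 0.578999.
With a = amp(|0⟩) = 1 and b = amp(|1⟩) = 0:
new amp(|0⟩) = (0.815328)·a + (-0.578999)·b = 0.8153
new amp(|1⟩) = (0.578999)·a + (0.815328)·b = 0.579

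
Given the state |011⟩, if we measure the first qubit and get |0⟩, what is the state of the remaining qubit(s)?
|11⟩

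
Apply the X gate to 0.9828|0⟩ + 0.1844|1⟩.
0.1844|0⟩ + 0.9828|1⟩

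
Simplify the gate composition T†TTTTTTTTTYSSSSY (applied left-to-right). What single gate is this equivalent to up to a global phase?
I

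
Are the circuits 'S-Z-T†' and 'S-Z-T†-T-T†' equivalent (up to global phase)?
Yes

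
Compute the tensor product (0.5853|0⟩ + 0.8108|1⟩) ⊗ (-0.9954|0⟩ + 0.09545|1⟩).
-0.5826|00⟩ + 0.05587|01⟩ - 0.8071|10⟩ + 0.07739|11⟩

amp(|b₁b₂…⟩) = product of the factor amplitudes for bits b₁, b₂, …; only kets whose every factor amplitude is nonzero survive.
|00⟩: (0.5853)(-0.9954) = -0.5826
|01⟩: (0.5853)(0.09545) = 0.05587
|10⟩: (0.8108)(-0.9954) = -0.8071
|11⟩: (0.8108)(0.09545) = 0.07739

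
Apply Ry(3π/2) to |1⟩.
-1/√2|0⟩ - 1/√2|1⟩

Ry(3π/2) = [[cos(θ/2), −sin(θ/2)], [sin(θ/2), cos(θ/2)]]; θ = 3π/2, cos(θ/2) ≈ -0.707107, sin(θ/2) ≈ 0.707107.
With a = amp(|0⟩) = 0 and b = amp(|1⟩) = 1:
new amp(|0⟩) = (-0.707107)·a + (-0.707107)·b = -1/√2
new amp(|1⟩) = (0.707107)·a + (-0.707107)·b = -1/√2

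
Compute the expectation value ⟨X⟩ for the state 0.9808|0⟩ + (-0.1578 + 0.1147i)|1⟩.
-0.3095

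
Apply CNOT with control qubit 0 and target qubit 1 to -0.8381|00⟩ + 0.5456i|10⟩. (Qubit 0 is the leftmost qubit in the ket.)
-0.8381|00⟩ + 0.5456i|11⟩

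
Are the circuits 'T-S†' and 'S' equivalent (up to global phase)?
No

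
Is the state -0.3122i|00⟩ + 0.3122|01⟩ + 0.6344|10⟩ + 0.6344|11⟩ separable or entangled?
Entangled

Writing the state as a|00⟩ + b|01⟩ + c|10⟩ + d|11⟩, it is a product state iff ad − bc = 0.
Here (a, b, c, d) = (-0.3122i, 0.3122, 0.6344, 0.6344): ad − bc = (-0.3122i)(0.6344) − (0.3122)(0.6344) = (-0.1981 - 0.1981i) ≠ 0, so the state is entangled.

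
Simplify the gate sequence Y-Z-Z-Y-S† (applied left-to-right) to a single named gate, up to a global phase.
S†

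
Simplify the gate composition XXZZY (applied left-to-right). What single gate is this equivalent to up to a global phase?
Y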